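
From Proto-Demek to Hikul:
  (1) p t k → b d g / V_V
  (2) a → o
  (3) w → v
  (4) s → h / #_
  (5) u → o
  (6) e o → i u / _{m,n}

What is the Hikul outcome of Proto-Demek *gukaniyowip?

goguniyovip

Hikul: start from *gukaniyowip.
  rule 1 (intervocalic voicing): gukaniyowip → guganiyowip
  rule 2 (vowel merger): guganiyowip → gugoniyowip
  rule 3 (unconditioned shift): gugoniyowip → gugoniyovip
  rule 4: no change — gugoniyovip
  rule 5 (vowel merger): gugoniyovip → gogoniyovip
  rule 6 (pre-nasal raising): gogoniyovip → goguniyovip
  ⇒ Hikul goguniyovip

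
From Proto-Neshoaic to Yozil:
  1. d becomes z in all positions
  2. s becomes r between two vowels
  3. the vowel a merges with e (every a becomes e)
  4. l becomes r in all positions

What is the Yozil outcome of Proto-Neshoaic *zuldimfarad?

zurzimferez

Yozil: start from *zuldimfarad.
  rule 1 (unconditioned shift): zuldimfarad → zulzimfaraz
  rule 2: no change — zulzimfaraz
  rule 3 (vowel merger): zulzimfaraz → zulzimferez
  rule 4 (unconditioned shift): zulzimferez → zurzimferez
  ⇒ Yozil zurzimferez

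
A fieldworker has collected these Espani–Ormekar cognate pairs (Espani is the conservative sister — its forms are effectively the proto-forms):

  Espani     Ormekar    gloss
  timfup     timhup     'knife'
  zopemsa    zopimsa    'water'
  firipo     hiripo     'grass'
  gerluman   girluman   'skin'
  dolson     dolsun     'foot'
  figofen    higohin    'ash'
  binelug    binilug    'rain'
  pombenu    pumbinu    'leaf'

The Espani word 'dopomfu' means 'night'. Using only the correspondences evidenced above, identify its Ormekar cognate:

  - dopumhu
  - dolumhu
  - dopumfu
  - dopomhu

pombenu ~ pumbinu — Espani o corresponds to Ormekar u after a consonant, before a nasal.
timfup ~ timhup — Espani f corresponds to Ormekar h after a consonant, before a back vowel.
Applying these to Espani 'dopomfu':
  dopomfu → dopumfu   (o→u after a consonant, before a nasal)
  dopumfu → dopumhu   (f→h after a consonant, before a back vowel)
So the Ormekar cognate is 'dopumhu'.

dopumhu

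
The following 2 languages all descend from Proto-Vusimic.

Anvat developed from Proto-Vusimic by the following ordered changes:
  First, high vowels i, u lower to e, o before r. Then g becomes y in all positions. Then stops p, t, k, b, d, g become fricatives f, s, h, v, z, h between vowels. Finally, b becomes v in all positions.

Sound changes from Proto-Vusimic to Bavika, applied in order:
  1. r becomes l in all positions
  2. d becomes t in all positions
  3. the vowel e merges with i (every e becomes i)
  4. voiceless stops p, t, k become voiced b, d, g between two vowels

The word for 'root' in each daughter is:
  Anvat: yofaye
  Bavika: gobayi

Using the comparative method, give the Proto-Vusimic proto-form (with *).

*gopaye

Position 6: Anvat has e, Bavika has i. Taking the neighbouring segments as reconstructed: Anvat e can only go back to *e; Bavika i could go back to *e or *i — the one source consistent with every daughter is *e.
Position 3: Anvat has f, Bavika has b. Taking the neighbouring segments as reconstructed: Anvat f could go back to *p or *f; Bavika b could go back to *p or *b — the one source consistent with every daughter is *p.
Position 1: Anvat has y, Bavika has g. Taking the neighbouring segments as reconstructed: Anvat y could go back to *g or *y; Bavika g can only go back to *g — the one source consistent with every daughter is *g.
This points to *gopaye. Verify forward in each daughter:
Anvat: start from *gopaye.
  rule 1: no change — gopaye
  rule 2 (unconditioned shift): gopaye → yopaye
  rule 3 (intervocalic lenition): yopaye → yofaye
  rule 4: no change — yofaye
  ⇒ Anvat yofaye
Bavika: start from *gopaye.
  rule 1: no change — gopaye
  rule 2: no change — gopaye
  rule 3 (vowel merger): gopaye → gopayi
  rule 4 (intervocalic voicing): gopayi → gobayi
  ⇒ Bavika gobayi
No other proto-form is consistent with every reflex, so the reconstruction is *gopaye.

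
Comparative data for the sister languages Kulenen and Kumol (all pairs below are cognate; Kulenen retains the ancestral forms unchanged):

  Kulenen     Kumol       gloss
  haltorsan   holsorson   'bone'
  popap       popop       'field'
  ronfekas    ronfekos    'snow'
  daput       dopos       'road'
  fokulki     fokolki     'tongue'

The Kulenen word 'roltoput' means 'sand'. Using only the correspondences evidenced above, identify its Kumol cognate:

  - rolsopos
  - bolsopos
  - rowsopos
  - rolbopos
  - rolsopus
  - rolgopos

haltorsan ~ holsorson — Kulenen t corresponds to Kumol s after a consonant, before a back vowel.
daput ~ dopos, fokulki ~ fokolki — Kulenen u corresponds to Kumol o after a consonant, before a consonant other than r, m, n, p, b, f, v.
daput ~ dopos — Kulenen t corresponds to Kumol s word-finally.
Applying these to Kulenen 'roltoput':
  roltoput → rolsoput   (t→s after a consonant, before a back vowel)
  rolsoput → rolsopot   (u→o after a consonant, before a consonant other than r, m, n, p, b, f, v)
  rolsopot → rolsopos   (t→s word-finally)
So the Kumol cognate is 'rolsopos'.

rolsopos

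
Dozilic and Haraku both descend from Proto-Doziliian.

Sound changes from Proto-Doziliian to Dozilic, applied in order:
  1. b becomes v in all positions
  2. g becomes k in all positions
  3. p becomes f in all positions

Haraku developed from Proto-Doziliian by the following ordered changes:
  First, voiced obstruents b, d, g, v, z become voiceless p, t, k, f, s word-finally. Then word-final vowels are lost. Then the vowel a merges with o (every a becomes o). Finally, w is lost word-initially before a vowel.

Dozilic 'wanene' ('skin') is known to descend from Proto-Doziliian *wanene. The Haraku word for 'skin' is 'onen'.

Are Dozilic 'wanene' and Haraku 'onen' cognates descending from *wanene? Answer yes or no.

yes

Derive the expected Haraku reflex of *wanene:
Haraku: *wanene
  wanene (rule 1 does not apply)
  wanene → wanen   [apocope]
  wanen → wonen   [vowel merger]
  wonen → onen   [glide loss]
  giving Haraku onen.
Haraku 'onen' matches the regular reflex exactly, so the pair is cognate.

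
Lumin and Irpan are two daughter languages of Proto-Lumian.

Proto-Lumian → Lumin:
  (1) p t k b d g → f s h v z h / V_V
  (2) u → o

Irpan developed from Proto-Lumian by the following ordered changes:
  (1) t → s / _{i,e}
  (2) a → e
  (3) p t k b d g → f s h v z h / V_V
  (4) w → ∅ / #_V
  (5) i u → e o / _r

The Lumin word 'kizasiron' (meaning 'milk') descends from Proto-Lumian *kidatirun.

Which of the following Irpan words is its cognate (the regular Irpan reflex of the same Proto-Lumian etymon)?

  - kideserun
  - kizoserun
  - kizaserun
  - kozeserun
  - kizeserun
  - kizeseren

kizeserun

Irpan: *kidatirun
  kidatirun → kidasirun   [palatalisation]
  kidasirun → kidesirun   [vowel merger]
  kidesirun → kizesirun   [intervocalic lenition]
  kizesirun (rule 4 does not apply)
  kizesirun → kizeserun   [pre-rhotic lowering]
  giving Irpan kizeserun.
Only 'kizeserun' matches the regular Irpan development of *kidatirun.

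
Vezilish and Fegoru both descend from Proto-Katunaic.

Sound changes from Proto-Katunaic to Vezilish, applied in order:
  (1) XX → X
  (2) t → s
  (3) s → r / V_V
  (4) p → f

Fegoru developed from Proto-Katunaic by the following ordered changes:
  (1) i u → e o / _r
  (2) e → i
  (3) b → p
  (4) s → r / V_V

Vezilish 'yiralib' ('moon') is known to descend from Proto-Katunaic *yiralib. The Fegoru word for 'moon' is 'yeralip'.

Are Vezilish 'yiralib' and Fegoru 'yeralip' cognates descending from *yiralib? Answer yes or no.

Derive the expected Fegoru reflex of *yiralib:
Fegoru: *yiralib
  yiralib → yeralib   [pre-rhotic lowering]
  yeralib → yiralib   [vowel merger]
  yiralib → yiralip   [unconditioned shift]
  yiralip (rule 4 does not apply)
  giving Fegoru yiralip.
The regular Fegoru reflex would be 'yiralip', but the attested form is 'yeralip'. The correspondence is irregular, so they are not cognates (the Fegoru form has a different source).

no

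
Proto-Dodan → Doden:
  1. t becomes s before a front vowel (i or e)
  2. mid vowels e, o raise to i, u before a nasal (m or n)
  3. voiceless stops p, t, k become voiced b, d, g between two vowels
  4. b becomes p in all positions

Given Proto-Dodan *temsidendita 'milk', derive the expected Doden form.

Doden: *temsidendita > semsidendita > simsidindita > simsidindida  (by palatalisation, pre-nasal raising, intervocalic voicing)

simsidindida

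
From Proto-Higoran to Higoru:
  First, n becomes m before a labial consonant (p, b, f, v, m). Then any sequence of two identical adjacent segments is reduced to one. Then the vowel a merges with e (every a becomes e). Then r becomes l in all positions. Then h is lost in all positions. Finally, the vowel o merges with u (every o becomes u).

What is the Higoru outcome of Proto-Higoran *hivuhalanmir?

ivuelemil

Higoru: *hivuhalanmir > hivuhalammir > hivuhalamir > hivuhelemir > hivuhelemil > ivuelemil  (by nasal place assimilation, degemination, vowel merger, unconditioned shift, h-loss)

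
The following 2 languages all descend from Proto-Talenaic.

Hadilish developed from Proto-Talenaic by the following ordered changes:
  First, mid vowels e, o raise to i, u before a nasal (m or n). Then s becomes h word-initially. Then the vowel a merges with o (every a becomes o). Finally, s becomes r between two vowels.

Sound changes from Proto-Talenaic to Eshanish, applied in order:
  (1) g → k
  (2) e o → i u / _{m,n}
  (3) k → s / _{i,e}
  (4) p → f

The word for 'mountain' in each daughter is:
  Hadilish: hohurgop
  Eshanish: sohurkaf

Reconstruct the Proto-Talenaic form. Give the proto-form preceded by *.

*sohurgap

Position 7: Hadilish has o, Eshanish has a. Eshanish preserves a here (none of its changes turn any other segment into a), so the proto-segment is *a.
Position 6: Hadilish has g, Eshanish has k. Hadilish preserves g here (none of its changes turn any other segment into g), so the proto-segment is *g.
Position 8: Hadilish has p, Eshanish has f. Hadilish preserves p here (none of its changes turn any other segment into p), so the proto-segment is *p.
Verify the candidate proto-form against each daughter:
Hadilish: *sohurgap
  sohurgap (rule 1 does not apply)
  sohurgap → hohurgap   [debuccalisation]
  hohurgap → hohurgop   [vowel merger]
  hohurgop (rule 4 does not apply)
  giving Hadilish hohurgop.
Eshanish: *sohurgap > sohurkap > sohurkaf  (by unconditioned shift, unconditioned shift)
No other proto-form is consistent with every reflex, so the reconstruction is *sohurgap.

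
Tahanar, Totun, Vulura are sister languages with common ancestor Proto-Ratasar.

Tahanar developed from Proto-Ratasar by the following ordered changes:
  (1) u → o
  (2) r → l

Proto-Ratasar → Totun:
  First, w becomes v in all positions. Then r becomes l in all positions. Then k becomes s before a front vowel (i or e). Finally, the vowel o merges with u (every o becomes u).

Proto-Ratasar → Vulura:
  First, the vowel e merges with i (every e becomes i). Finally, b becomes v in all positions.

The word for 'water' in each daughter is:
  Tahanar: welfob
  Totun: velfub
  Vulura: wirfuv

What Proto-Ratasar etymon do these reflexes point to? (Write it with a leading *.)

Position 2: Tahanar has e, Totun has e, Vulura has i. Tahanar preserves e here (none of its changes turn any other segment into e), so the proto-segment is *e.
Position 3: Tahanar has l, Totun has l, Vulura has r. Vulura preserves r here (none of its changes turn any other segment into r), so the proto-segment is *r.
This points to *werfub. Verify forward in each daughter:
Tahanar: *werfub
  werfub → werfob   [vowel merger]
  werfob → welfob   [unconditioned shift]
  giving Tahanar welfob.
Totun: *werfub
  werfub → verfub   [unconditioned shift]
  verfub → velfub   [unconditioned shift]
  velfub (rule 3 does not apply)
  velfub (rule 4 does not apply)
  giving Totun velfub.
Vulura: start from *werfub.
  rule 1 (vowel merger): werfub → wirfub
  rule 2 (unconditioned shift): wirfub → wirfuv
  ⇒ Vulura wirfuv
Only *werfub yields all of Tahanar welfob, Totun velfub, Vulura wirfuv.

*werfub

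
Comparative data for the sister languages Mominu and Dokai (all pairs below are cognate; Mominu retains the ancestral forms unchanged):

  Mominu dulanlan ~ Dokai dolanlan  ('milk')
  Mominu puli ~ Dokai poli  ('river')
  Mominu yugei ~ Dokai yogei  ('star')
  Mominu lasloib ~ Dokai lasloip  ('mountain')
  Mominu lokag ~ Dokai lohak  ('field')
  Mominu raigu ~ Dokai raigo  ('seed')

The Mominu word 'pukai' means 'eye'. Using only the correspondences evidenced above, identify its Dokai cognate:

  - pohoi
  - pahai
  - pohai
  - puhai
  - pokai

dulanlan ~ dolanlan, puli ~ poli — Mominu u corresponds to Dokai o after a consonant, before a consonant other than r, m, n, p, b, f, v.
lokag ~ lohak — Mominu k corresponds to Dokai h between vowels (before a back vowel).
Applying these to Mominu 'pukai':
  pukai → pokai   (u→o after a consonant, before a consonant other than r, m, n, p, b, f, v)
  pokai → pohai   (k→h between vowels (before a back vowel))
So the Dokai cognate is 'pohai'.

pohai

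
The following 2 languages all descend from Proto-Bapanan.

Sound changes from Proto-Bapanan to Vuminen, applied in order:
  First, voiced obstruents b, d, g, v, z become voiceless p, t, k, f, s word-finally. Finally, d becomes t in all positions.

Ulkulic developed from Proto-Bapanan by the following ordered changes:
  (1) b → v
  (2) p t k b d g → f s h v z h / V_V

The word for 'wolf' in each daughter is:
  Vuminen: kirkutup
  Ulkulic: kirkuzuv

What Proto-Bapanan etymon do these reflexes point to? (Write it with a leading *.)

Position 6: Vuminen has t, Ulkulic has z. Taking the neighbouring segments as reconstructed: Vuminen t could go back to *t or *d; Ulkulic z could go back to *d or *z — the one source consistent with every daughter is *d.
Position 8: Vuminen has p, Ulkulic has v. Taking the neighbouring segments as reconstructed: Vuminen p could go back to *p or *b; Ulkulic v could go back to *b or *v — the one source consistent with every daughter is *b.
Continuing position by position gives *kirkudub; check it forward:
Vuminen: *kirkudub > kirkudup > kirkutup  (by final devoicing, unconditioned shift)
Ulkulic: *kirkudub > kirkuduv > kirkuzuv  (by unconditioned shift, intervocalic lenition)
No other proto-form is consistent with every reflex, so the reconstruction is *kirkudub.

*kirkudub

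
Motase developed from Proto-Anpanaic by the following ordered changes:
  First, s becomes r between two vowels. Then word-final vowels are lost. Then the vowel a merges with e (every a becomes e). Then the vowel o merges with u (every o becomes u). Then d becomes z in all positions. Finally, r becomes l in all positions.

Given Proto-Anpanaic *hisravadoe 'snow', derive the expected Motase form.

Motase: *hisravadoe > hisravado > hisrevedo > hisrevedu > hisrevezu > hislevezu  (by apocope, vowel merger, vowel merger, unconditioned shift, unconditioned shift)

hislevezu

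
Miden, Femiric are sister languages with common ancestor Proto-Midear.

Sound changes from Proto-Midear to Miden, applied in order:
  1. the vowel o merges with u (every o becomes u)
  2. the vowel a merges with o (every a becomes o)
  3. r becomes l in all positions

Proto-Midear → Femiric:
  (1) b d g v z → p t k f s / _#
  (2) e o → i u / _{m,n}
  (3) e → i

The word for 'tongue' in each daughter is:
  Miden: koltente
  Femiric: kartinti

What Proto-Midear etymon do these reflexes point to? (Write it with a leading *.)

*kartente

Position 2: Miden has o, Femiric has a. Femiric preserves a here (none of its changes turn any other segment into a), so the proto-segment is *a.
Position 3: Miden has l, Femiric has r. Femiric preserves r here (none of its changes turn any other segment into r), so the proto-segment is *r.
This points to *kartente. Verify forward in each daughter:
Miden: *kartente > kortente > koltente  (by vowel merger, unconditioned shift)
Femiric: *kartente
  kartente (rule 1 does not apply)
  kartente → kartinte   [pre-nasal raising]
  kartinte → kartinti   [vowel merger]
  giving Femiric kartinti.
No other proto-form is consistent with every reflex, so the reconstruction is *kartente.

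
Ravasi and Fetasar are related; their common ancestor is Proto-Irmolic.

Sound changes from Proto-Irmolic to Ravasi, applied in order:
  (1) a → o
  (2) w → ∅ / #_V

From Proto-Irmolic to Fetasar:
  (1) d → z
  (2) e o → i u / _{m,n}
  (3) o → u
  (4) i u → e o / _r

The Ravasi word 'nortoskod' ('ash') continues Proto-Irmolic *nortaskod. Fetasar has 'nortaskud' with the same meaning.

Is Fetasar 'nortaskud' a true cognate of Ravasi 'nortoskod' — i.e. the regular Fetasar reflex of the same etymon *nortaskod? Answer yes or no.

no

Derive the expected Fetasar reflex of *nortaskod:
Fetasar: start from *nortaskod.
  rule 1 (unconditioned shift): nortaskod → nortaskoz
  rule 2: no change — nortaskoz
  rule 3 (vowel merger): nortaskoz → nurtaskuz
  rule 4 (pre-rhotic lowering): nurtaskuz → nortaskuz
  ⇒ Fetasar nortaskuz
The regular Fetasar reflex would be 'nortaskuz', but the attested form is 'nortaskud'. The correspondence is irregular, so they are not cognates (the Fetasar form has a different source).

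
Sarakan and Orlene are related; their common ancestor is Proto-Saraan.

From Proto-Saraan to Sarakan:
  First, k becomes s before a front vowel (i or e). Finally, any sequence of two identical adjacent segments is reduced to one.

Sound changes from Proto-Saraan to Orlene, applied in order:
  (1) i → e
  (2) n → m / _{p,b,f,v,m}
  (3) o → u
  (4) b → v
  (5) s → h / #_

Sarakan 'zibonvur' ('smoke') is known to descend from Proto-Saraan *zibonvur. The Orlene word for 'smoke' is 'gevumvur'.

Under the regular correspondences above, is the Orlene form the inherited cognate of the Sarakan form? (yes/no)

no

Derive the expected Orlene reflex of *zibonvur:
Orlene: *zibonvur > zebonvur > zebomvur > zebumvur > zevumvur  (by vowel merger, nasal place assimilation, vowel merger, unconditioned shift)
The regular Orlene reflex would be 'zevumvur', but the attested form is 'gevumvur'. The correspondence is irregular, so they are not cognates (the Orlene form has a different source).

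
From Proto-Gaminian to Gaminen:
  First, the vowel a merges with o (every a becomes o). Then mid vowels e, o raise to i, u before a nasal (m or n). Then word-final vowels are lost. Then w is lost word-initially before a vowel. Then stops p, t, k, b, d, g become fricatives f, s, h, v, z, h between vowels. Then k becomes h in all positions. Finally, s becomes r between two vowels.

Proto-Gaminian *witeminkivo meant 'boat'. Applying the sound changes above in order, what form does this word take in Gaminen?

Gaminen: *witeminkivo
  witeminkivo (rule 1 does not apply)
  witeminkivo → witiminkivo   [pre-nasal raising]
  witiminkivo → witiminkiv   [apocope]
  witiminkiv → itiminkiv   [glide loss]
  itiminkiv → isiminkiv   [intervocalic lenition]
  isiminkiv → isiminhiv   [unconditioned shift]
  isiminhiv → iriminhiv   [rhotacism]
  giving Gaminen iriminhiv.

iriminhiv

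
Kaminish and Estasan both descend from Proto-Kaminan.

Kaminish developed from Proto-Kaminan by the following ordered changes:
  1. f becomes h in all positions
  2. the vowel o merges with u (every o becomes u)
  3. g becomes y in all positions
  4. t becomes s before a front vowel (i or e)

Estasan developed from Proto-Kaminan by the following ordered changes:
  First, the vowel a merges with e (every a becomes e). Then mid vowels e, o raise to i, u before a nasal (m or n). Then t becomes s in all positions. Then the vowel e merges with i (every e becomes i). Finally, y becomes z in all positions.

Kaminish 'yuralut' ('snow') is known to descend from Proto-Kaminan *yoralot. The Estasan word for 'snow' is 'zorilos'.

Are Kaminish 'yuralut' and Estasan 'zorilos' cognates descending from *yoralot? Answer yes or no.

Derive the expected Estasan reflex of *yoralot:
Estasan: start from *yoralot.
  rule 1 (vowel merger): yoralot → yorelot
  rule 2: no change — yorelot
  rule 3 (unconditioned shift): yorelot → yorelos
  rule 4 (vowel merger): yorelos → yorilos
  rule 5 (unconditioned shift): yorilos → zorilos
  ⇒ Estasan zorilos
Estasan 'zorilos' matches the regular reflex exactly, so the pair is cognate.

yes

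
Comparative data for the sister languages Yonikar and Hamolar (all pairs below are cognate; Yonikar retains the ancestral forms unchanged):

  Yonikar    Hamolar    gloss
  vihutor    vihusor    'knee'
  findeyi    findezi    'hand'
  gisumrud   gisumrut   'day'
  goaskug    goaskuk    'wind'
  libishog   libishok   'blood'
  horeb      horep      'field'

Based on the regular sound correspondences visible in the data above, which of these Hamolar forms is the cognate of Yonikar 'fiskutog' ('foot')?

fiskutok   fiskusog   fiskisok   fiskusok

vihutor ~ vihusor — Yonikar t corresponds to Hamolar s between vowels (before a back vowel).
goaskug ~ goaskuk, libishog ~ libishok — Yonikar g corresponds to Hamolar k word-finally.
Applying these to Yonikar 'fiskutog':
  fiskutog → fiskusog   (t→s between vowels (before a back vowel))
  fiskusog → fiskusok   (g→k word-finally)
So the Hamolar cognate is 'fiskusok'.

fiskusok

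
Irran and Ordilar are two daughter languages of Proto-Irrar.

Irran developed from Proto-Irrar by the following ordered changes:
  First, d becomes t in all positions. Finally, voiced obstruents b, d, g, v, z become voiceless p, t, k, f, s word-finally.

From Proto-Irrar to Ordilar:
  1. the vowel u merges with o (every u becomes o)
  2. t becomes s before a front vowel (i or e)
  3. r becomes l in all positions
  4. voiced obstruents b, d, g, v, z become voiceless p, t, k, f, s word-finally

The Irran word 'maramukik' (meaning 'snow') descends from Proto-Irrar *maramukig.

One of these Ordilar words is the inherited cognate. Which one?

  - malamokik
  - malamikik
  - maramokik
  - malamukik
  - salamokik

Ordilar: *maramukig
  maramukig → maramokig   [vowel merger]
  maramokig (rule 2 does not apply)
  maramokig → malamokig   [unconditioned shift]
  malamokig → malamokik   [final devoicing]
  giving Ordilar malamokik.
The other candidates each miss or misapply at least one Ordilar change.

malamokik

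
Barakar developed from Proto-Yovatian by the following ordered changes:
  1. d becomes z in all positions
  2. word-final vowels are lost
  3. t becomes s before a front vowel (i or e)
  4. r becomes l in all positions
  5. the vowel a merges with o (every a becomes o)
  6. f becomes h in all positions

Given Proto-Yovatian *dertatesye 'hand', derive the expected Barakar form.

zeltosesy

Barakar: *dertatesye
  dertatesye → zertatesye   [unconditioned shift]
  zertatesye → zertatesy   [apocope]
  zertatesy → zertasesy   [palatalisation]
  zertasesy → zeltasesy   [unconditioned shift]
  zeltasesy → zeltosesy   [vowel merger]
  zeltosesy (rule 6 does not apply)
  giving Barakar zeltosesy.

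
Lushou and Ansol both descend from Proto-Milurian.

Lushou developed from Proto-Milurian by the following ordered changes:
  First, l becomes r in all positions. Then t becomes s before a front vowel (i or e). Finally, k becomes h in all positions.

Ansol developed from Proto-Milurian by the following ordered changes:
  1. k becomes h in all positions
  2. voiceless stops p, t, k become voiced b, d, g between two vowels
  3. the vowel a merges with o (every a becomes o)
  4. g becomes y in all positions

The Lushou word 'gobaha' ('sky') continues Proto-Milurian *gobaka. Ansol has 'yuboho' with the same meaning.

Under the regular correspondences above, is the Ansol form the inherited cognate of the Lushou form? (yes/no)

Derive the expected Ansol reflex of *gobaka:
Ansol: *gobaka > gobaha > goboho > yoboho  (by unconditioned shift, vowel merger, unconditioned shift)
The regular Ansol reflex would be 'yoboho', but the attested form is 'yuboho'. The correspondence is irregular, so they are not cognates (the Ansol form has a different source).

no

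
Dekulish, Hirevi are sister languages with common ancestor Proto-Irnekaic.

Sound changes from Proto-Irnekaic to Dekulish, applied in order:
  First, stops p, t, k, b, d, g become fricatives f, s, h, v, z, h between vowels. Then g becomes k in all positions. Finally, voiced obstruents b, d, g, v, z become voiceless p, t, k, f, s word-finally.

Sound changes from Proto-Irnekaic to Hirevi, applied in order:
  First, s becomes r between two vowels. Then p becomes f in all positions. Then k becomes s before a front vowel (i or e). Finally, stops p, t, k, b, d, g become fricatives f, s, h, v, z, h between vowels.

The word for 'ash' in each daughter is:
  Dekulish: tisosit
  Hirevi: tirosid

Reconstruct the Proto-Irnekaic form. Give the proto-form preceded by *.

*tisotid

Position 5: Dekulish has s, Hirevi has s. Taking the neighbouring segments as reconstructed: Dekulish s could go back to *t or *s; Hirevi s could go back to *t or *k — the one source consistent with every daughter is *t.
Position 7: Dekulish has t, Hirevi has d. Hirevi preserves d here (none of its changes turn any other segment into d), so the proto-segment is *d.
Position 3: Dekulish has s, Hirevi has r. Taking the neighbouring segments as reconstructed: Dekulish s could go back to *t or *s; Hirevi r could go back to *s or *r — the one source consistent with every daughter is *s.
The remaining positions agree across the daughters. Check the candidate against every language:
Dekulish: *tisotid
  tisotid → tisosid   [intervocalic lenition]
  tisosid (rule 2 does not apply)
  tisosid → tisosit   [final devoicing]
  giving Dekulish tisosit.
Hirevi: *tisotid > tirotid > tirosid  (by rhotacism, intervocalic lenition)
Only *tisotid yields all of Dekulish tisosit, Hirevi tirosid.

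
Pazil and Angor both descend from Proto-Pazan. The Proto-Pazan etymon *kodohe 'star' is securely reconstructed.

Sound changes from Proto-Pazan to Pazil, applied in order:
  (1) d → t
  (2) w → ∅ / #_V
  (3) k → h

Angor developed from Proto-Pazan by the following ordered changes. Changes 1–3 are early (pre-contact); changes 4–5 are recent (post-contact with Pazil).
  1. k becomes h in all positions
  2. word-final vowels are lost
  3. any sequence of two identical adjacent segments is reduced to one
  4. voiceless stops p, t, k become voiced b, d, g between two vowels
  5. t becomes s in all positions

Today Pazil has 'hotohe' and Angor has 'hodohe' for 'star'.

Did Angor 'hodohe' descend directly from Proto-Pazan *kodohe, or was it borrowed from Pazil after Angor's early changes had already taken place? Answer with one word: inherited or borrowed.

borrowed

If inherited, *kodohe would pass through all of Angor's changes:
Angor: *kodohe > hodohe > hodoh  (by unconditioned shift, apocope)
If borrowed from Pazil 'hotohe' after the early changes, it would undergo only the recent ones:
  rule 4 (intervocalic voicing): hotohe → hodohe
  rule 5 (unconditioned shift): no change (hodohe)
  ⇒ as a loan: hodohe
Angor 'hodohe' matches the loan outcome 'hodohe', not the inherited 'hodoh' — it skipped the early Angor changes, so it was borrowed from Pazil.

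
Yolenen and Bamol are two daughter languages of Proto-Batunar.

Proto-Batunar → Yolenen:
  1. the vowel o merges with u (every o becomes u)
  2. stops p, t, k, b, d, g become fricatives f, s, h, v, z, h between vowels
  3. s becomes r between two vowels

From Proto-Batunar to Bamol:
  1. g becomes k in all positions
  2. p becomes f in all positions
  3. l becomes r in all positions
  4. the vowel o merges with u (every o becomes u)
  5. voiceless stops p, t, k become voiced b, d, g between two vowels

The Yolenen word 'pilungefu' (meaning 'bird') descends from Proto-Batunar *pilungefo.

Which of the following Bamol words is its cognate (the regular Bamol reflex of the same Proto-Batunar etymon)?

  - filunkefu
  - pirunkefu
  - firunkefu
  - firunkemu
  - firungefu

firunkefu

Bamol: start from *pilungefo.
  rule 1 (unconditioned shift): pilungefo → pilunkefo
  rule 2 (unconditioned shift): pilunkefo → filunkefo
  rule 3 (unconditioned shift): filunkefo → firunkefo
  rule 4 (vowel merger): firunkefo → firunkefu
  rule 5: no change — firunkefu
  ⇒ Bamol firunkefu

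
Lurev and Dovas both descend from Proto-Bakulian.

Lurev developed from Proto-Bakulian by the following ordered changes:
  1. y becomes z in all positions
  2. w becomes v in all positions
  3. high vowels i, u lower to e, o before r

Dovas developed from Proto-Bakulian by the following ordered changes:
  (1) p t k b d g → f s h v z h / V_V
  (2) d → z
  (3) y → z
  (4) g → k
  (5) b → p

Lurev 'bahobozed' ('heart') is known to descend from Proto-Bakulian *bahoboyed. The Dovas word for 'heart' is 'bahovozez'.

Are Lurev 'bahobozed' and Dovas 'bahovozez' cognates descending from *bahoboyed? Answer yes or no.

no

Derive the expected Dovas reflex of *bahoboyed:
Dovas: start from *bahoboyed.
  rule 1 (intervocalic lenition): bahoboyed → bahovoyed
  rule 2 (unconditioned shift): bahovoyed → bahovoyez
  rule 3 (unconditioned shift): bahovoyez → bahovozez
  rule 4: no change — bahovozez
  rule 5 (unconditioned shift): bahovozez → pahovozez
  ⇒ Dovas pahovozez
The regular Dovas reflex would be 'pahovozez', but the attested form is 'bahovozez'. The correspondence is irregular, so they are not cognates (the Dovas form has a different source).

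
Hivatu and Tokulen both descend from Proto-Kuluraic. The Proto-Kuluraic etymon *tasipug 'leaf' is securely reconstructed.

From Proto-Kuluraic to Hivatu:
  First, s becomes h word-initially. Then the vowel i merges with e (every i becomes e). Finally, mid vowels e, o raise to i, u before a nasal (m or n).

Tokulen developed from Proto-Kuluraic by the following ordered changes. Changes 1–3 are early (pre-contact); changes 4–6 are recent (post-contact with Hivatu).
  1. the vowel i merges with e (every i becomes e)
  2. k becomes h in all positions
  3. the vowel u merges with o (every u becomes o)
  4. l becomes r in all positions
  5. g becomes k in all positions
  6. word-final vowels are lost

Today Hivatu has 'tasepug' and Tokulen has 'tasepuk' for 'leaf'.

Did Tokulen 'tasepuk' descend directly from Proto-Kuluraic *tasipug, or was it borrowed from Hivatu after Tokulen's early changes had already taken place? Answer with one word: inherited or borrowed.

borrowed

If inherited, *tasipug would pass through all of Tokulen's changes:
Tokulen: start from *tasipug.
  rule 1 (vowel merger): tasipug → tasepug
  rule 2: no change — tasepug
  rule 3 (vowel merger): tasepug → tasepog
  rule 4: no change — tasepog
  rule 5 (unconditioned shift): tasepog → tasepok
  rule 6: no change — tasepok
  ⇒ Tokulen tasepok
If borrowed from Hivatu 'tasepug' after the early changes, it would undergo only the recent ones:
  rule 4 (unconditioned shift): no change (tasepug)
  rule 5 (unconditioned shift): tasepug → tasepuk
  rule 6 (apocope): no change (tasepuk)
  ⇒ as a loan: tasepuk
Tokulen 'tasepuk' matches the loan outcome 'tasepuk', not the inherited 'tasepok' — it skipped the early Tokulen changes, so it was borrowed from Hivatu.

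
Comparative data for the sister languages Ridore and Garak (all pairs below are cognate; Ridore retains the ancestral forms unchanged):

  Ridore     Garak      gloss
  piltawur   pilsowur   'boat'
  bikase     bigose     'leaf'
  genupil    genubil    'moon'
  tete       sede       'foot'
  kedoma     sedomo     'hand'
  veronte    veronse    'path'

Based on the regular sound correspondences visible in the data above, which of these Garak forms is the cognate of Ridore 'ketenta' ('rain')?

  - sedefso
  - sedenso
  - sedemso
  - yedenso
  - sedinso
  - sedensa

sedenso

kedoma ~ sedomo — Ridore k corresponds to Garak s word-initially before a front vowel.
tete ~ sede — Ridore t corresponds to Garak d between vowels (before a front vowel).
piltawur ~ pilsowur — Ridore t corresponds to Garak s after a consonant, before a back vowel.
kedoma ~ sedomo — Ridore a corresponds to Garak o word-finally.
Applying these to Ridore 'ketenta':
  ketenta → setenta   (k→s word-initially before a front vowel)
  setenta → sedenta   (t→d between vowels (before a front vowel))
  sedenta → sedensa   (t→s after a consonant, before a back vowel)
  sedensa → sedenso   (a→o word-finally)
So the Garak cognate is 'sedenso'.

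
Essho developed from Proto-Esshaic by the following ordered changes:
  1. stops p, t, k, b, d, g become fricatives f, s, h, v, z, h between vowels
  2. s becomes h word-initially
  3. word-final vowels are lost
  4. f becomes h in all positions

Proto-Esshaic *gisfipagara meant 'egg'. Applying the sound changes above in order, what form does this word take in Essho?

gishihahar

Essho: *gisfipagara > gisfifahara > gisfifahar > gishihahar  (by intervocalic lenition, apocope, unconditioned shift)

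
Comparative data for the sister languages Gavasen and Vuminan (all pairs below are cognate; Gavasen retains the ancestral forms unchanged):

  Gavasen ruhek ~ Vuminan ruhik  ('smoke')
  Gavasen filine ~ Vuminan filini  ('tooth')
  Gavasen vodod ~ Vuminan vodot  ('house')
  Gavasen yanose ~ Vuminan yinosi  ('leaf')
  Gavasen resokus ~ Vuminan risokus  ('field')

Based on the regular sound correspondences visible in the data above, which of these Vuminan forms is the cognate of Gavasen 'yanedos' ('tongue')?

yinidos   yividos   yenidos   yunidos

yanose ~ yinosi — Gavasen a corresponds to Vuminan i after a consonant, before a nasal.
ruhek ~ ruhik, resokus ~ risokus — Gavasen e corresponds to Vuminan i after a consonant, before a consonant other than r, m, n, p, b, f, v.
Applying these to Gavasen 'yanedos':
  yanedos → yinedos   (a→i after a consonant, before a nasal)
  yinedos → yinidos   (e→i after a consonant, before a consonant other than r, m, n, p, b, f, v)
So the Vuminan cognate is 'yinidos'.

yinidos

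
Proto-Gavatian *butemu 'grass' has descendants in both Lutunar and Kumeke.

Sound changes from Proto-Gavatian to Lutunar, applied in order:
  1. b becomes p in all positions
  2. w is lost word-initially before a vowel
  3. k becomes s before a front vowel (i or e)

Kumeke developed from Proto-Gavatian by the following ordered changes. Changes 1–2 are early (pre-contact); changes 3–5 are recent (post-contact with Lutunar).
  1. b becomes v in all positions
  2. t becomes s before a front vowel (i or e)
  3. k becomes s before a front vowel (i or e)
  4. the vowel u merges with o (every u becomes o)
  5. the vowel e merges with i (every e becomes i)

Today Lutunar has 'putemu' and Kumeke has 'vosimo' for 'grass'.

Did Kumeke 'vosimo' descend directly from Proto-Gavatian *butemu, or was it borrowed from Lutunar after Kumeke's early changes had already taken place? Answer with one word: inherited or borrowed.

inherited

If inherited, *butemu would pass through all of Kumeke's changes:
Kumeke: start from *butemu.
  rule 1 (unconditioned shift): butemu → vutemu
  rule 2 (palatalisation): vutemu → vusemu
  rule 3: no change — vusemu
  rule 4 (vowel merger): vusemu → vosemo
  rule 5 (vowel merger): vosemo → vosimo
  ⇒ Kumeke vosimo
If borrowed from Lutunar 'putemu' after the early changes, it would undergo only the recent ones:
  rule 3 (palatalisation): no change (putemu)
  rule 4 (vowel merger): putemu → potemo
  rule 5 (vowel merger): potemo → potimo
  ⇒ as a loan: potimo
Kumeke 'vosimo' matches the inherited outcome exactly, so it is an inherited cognate, not a loan.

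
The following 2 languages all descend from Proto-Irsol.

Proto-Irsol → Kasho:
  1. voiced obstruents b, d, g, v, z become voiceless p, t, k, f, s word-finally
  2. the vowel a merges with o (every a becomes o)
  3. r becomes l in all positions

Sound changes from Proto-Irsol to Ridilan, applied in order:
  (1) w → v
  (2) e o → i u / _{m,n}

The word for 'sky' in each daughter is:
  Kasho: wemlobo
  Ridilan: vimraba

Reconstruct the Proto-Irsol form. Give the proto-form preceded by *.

*wemraba

Position 2: Kasho has e, Ridilan has i. Kasho preserves e here (none of its changes turn any other segment into e), so the proto-segment is *e.
Position 7: Kasho has o, Ridilan has a. Ridilan preserves a here (none of its changes turn any other segment into a), so the proto-segment is *a.
Position 1: Kasho has w, Ridilan has v. Kasho preserves w here (none of its changes turn any other segment into w), so the proto-segment is *w.
Verify the candidate proto-form against each daughter:
Kasho: *wemraba
  wemraba (rule 1 does not apply)
  wemraba → wemrobo   [vowel merger]
  wemrobo → wemlobo   [unconditioned shift]
  giving Kasho wemlobo.
Ridilan: *wemraba > vemraba > vimraba  (by unconditioned shift, pre-nasal raising)
*wemraba is the unique common source.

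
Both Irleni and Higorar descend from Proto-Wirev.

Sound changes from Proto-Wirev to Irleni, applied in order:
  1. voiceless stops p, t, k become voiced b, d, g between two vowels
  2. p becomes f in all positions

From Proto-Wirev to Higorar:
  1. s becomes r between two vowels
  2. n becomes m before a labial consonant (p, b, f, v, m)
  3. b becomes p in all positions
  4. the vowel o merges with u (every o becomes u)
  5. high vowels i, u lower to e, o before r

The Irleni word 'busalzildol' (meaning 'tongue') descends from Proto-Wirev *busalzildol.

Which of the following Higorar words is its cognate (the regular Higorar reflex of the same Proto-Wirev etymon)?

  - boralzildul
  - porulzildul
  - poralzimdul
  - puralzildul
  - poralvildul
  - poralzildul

poralzildul

Higorar: *busalzildol
  busalzildol → buralzildol   [rhotacism]
  buralzildol (rule 2 does not apply)
  buralzildol → puralzildol   [unconditioned shift]
  puralzildol → puralzildul   [vowel merger]
  puralzildul → poralzildul   [pre-rhotic lowering]
  giving Higorar poralzildul.
The other candidates each miss or misapply at least one Higorar change.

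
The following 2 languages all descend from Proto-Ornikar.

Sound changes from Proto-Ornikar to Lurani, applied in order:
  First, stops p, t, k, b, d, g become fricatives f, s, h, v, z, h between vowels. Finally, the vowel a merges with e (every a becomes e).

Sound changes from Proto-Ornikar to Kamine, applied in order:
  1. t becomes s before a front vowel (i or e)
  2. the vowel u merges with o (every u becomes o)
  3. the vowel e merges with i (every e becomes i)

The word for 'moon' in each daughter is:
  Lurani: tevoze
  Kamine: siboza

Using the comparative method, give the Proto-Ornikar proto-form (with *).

*teboza

Position 6: Lurani has e, Kamine has a. Kamine preserves a here (none of its changes turn any other segment into a), so the proto-segment is *a.
Position 3: Lurani has v, Kamine has b. Kamine preserves b here (none of its changes turn any other segment into b), so the proto-segment is *b.
Verify the candidate proto-form against each daughter:
Lurani: start from *teboza.
  rule 1 (intervocalic lenition): teboza → tevoza
  rule 2 (vowel merger): tevoza → tevoze
  ⇒ Lurani tevoze
Kamine: *teboza > seboza > siboza  (by palatalisation, vowel merger)
*teboza is the unique common source.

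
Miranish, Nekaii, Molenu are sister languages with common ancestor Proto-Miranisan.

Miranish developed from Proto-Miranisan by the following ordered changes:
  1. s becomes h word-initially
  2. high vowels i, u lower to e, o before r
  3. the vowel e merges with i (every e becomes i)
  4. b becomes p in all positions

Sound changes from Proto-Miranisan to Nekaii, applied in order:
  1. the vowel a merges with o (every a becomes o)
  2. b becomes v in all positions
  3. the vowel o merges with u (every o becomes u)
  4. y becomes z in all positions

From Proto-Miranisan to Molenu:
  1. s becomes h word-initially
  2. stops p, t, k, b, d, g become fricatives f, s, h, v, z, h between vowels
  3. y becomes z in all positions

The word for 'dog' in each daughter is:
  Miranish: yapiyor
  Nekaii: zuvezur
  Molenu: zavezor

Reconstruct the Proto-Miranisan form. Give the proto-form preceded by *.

Position 3: Miranish has p, Nekaii has v, Molenu has v. Taking the neighbouring segments as reconstructed: Miranish p could go back to *p or *b; Nekaii v could go back to *b or *v; Molenu v could go back to *b or *v — the one source consistent with every daughter is *b.
Position 1: Miranish has y, Nekaii has z, Molenu has z. Miranish preserves y here (none of its changes turn any other segment into y), so the proto-segment is *y.
Verify the candidate proto-form against each daughter:
Miranish: *yabeyor > yabiyor > yapiyor  (by vowel merger, unconditioned shift)
Nekaii: *yabeyor
  yabeyor → yobeyor   [vowel merger]
  yobeyor → yoveyor   [unconditioned shift]
  yoveyor → yuveyur   [vowel merger]
  yuveyur → zuvezur   [unconditioned shift]
  giving Nekaii zuvezur.
Molenu: *yabeyor
  yabeyor (rule 1 does not apply)
  yabeyor → yaveyor   [intervocalic lenition]
  yaveyor → zavezor   [unconditioned shift]
  giving Molenu zavezor.
Only *yabeyor yields all of Miranish yapiyor, Nekaii zuvezur, Molenu zavezor.

*yabeyor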